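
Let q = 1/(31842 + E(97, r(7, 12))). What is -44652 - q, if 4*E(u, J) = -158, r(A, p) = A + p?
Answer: -2840090462/63605 ≈ -44652.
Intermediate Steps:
E(u, J) = -79/2 (E(u, J) = (1/4)*(-158) = -79/2)
q = 2/63605 (q = 1/(31842 - 79/2) = 1/(63605/2) = 2/63605 ≈ 3.1444e-5)
-44652 - q = -44652 - 1*2/63605 = -44652 - 2/63605 = -2840090462/63605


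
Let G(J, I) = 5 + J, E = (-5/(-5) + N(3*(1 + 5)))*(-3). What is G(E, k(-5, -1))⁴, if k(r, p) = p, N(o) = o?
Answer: 7311616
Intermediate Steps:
E = -57 (E = (-5/(-5) + 3*(1 + 5))*(-3) = (-5*(-⅕) + 3*6)*(-3) = (1 + 18)*(-3) = 19*(-3) = -57)
G(E, k(-5, -1))⁴ = (5 - 57)⁴ = (-52)⁴ = 7311616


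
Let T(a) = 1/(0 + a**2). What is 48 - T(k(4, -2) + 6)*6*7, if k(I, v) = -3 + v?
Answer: 6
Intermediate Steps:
T(a) = a**(-2) (T(a) = 1/(a**2) = a**(-2))
48 - T(k(4, -2) + 6)*6*7 = 48 - 6/((-3 - 2) + 6)**2*7 = 48 - 6/(-5 + 6)**2*7 = 48 - 6/1**2*7 = 48 - 1*6*7 = 48 - 6*7 = 48 - 1*42 = 48 - 42 = 6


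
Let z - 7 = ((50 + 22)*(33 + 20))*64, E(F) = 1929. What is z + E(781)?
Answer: 246160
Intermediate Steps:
z = 244231 (z = 7 + ((50 + 22)*(33 + 20))*64 = 7 + (72*53)*64 = 7 + 3816*64 = 7 + 244224 = 244231)
z + E(781) = 244231 + 1929 = 246160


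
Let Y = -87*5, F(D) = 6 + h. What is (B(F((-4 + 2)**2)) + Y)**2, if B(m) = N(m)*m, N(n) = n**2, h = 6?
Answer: 1671849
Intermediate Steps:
F(D) = 12 (F(D) = 6 + 6 = 12)
B(m) = m**3 (B(m) = m**2*m = m**3)
Y = -435
(B(F((-4 + 2)**2)) + Y)**2 = (12**3 - 435)**2 = (1728 - 435)**2 = 1293**2 = 1671849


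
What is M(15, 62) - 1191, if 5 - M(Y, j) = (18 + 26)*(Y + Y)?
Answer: -2506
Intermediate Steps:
M(Y, j) = 5 - 88*Y (M(Y, j) = 5 - (18 + 26)*(Y + Y) = 5 - 44*2*Y = 5 - 88*Y)
M(15, 62) - 1191 = (5 - 88*15) - 1191 = (5 - 1320) - 1191 = -1315 - 1191 = -2506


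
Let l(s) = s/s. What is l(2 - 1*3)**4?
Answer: 1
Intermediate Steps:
l(s) = 1
l(2 - 1*3)**4 = 1**4 = 1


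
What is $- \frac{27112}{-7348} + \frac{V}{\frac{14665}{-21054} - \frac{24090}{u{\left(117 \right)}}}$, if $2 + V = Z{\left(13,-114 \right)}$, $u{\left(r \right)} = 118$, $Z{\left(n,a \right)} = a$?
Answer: $\frac{1989434286482}{467444241605} \approx 4.256$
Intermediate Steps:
$V = -116$ ($V = -2 - 114 = -116$)
$- \frac{27112}{-7348} + \frac{V}{\frac{14665}{-21054} - \frac{24090}{u{\left(117 \right)}}} = - \frac{27112}{-7348} - \frac{116}{\frac{14665}{-21054} - \frac{24090}{118}} = \left(-27112\right) \left(- \frac{1}{7348}\right) - \frac{116}{14665 \left(- \frac{1}{21054}\right) - \frac{12045}{59}} = \frac{6778}{1837} - \frac{116}{- \frac{14665}{21054} - \frac{12045}{59}} = \frac{6778}{1837} - \frac{116}{- \frac{254460665}{1242186}} = \frac{6778}{1837} - - \frac{144093576}{254460665} = \frac{6778}{1837} + \frac{144093576}{254460665} = \frac{1989434286482}{467444241605}$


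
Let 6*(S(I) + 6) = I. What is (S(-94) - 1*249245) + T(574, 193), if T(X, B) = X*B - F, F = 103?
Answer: -415763/3 ≈ -1.3859e+5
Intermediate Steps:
S(I) = -6 + I/6
T(X, B) = -103 + B*X (T(X, B) = X*B - 1*103 = B*X - 103 = -103 + B*X)
(S(-94) - 1*249245) + T(574, 193) = ((-6 + (⅙)*(-94)) - 1*249245) + (-103 + 193*574) = ((-6 - 47/3) - 249245) + (-103 + 110782) = (-65/3 - 249245) + 110679 = -747800/3 + 110679 = -415763/3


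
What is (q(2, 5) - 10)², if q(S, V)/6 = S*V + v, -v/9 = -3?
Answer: 44944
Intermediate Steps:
v = 27 (v = -9*(-3) = 27)
q(S, V) = 162 + 6*S*V (q(S, V) = 6*(S*V + 27) = 6*(27 + S*V) = 162 + 6*S*V)
(q(2, 5) - 10)² = ((162 + 6*2*5) - 10)² = ((162 + 60) - 10)² = (222 - 10)² = 212² = 44944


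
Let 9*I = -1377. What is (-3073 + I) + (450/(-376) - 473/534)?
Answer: -162036833/50196 ≈ -3228.1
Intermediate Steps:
I = -153 (I = (1/9)*(-1377) = -153)
(-3073 + I) + (450/(-376) - 473/534) = (-3073 - 153) + (450/(-376) - 473/534) = -3226 + (450*(-1/376) - 473*1/534) = -3226 + (-225/188 - 473/534) = -3226 - 104537/50196 = -162036833/50196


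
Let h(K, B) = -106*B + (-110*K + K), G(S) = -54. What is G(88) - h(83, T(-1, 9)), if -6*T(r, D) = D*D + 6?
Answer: 7456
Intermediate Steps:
T(r, D) = -1 - D**2/6 (T(r, D) = -(D*D + 6)/6 = -(D**2 + 6)/6 = -(6 + D**2)/6 = -1 - D**2/6)
h(K, B) = -109*K - 106*B (h(K, B) = -106*B - 109*K = -109*K - 106*B)
G(88) - h(83, T(-1, 9)) = -54 - (-109*83 - 106*(-1 - 1/6*9**2)) = -54 - (-9047 - 106*(-1 - 1/6*81)) = -54 - (-9047 - 106*(-1 - 27/2)) = -54 - (-9047 - 106*(-29/2)) = -54 - (-9047 + 1537) = -54 - 1*(-7510) = -54 + 7510 = 7456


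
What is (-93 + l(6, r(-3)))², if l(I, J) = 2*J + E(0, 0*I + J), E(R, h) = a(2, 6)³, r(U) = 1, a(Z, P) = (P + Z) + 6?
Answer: 7038409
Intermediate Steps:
a(Z, P) = 6 + P + Z
E(R, h) = 2744 (E(R, h) = (6 + 6 + 2)³ = 14³ = 2744)
l(I, J) = 2744 + 2*J (l(I, J) = 2*J + 2744 = 2744 + 2*J)
(-93 + l(6, r(-3)))² = (-93 + (2744 + 2*1))² = (-93 + (2744 + 2))² = (-93 + 2746)² = 2653² = 7038409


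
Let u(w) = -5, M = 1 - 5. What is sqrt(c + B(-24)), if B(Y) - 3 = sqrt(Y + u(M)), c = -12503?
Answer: sqrt(-12500 + I*sqrt(29)) ≈ 0.0241 + 111.8*I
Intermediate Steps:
M = -4
B(Y) = 3 + sqrt(-5 + Y) (B(Y) = 3 + sqrt(Y - 5) = 3 + sqrt(-5 + Y))
sqrt(c + B(-24)) = sqrt(-12503 + (3 + sqrt(-5 - 24))) = sqrt(-12503 + (3 + sqrt(-29))) = sqrt(-12503 + (3 + I*sqrt(29))) = sqrt(-12500 + I*sqrt(29))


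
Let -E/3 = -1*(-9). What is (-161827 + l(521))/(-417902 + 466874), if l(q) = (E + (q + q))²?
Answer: 144733/8162 ≈ 17.733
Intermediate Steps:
E = -27 (E = -(-3)*(-9) = -3*9 = -27)
l(q) = (-27 + 2*q)² (l(q) = (-27 + (q + q))² = (-27 + 2*q)²)
(-161827 + l(521))/(-417902 + 466874) = (-161827 + (-27 + 2*521)²)/(-417902 + 466874) = (-161827 + (-27 + 1042)²)/48972 = (-161827 + 1015²)*(1/48972) = (-161827 + 1030225)*(1/48972) = 868398*(1/48972) = 144733/8162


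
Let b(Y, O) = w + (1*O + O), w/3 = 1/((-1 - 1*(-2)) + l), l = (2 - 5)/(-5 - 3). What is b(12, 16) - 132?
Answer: -1076/11 ≈ -97.818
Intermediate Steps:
l = 3/8 (l = -3/(-8) = -3*(-⅛) = 3/8 ≈ 0.37500)
w = 24/11 (w = 3/((-1 - 1*(-2)) + 3/8) = 3/((-1 + 2) + 3/8) = 3/(1 + 3/8) = 3/(11/8) = 3*(8/11) = 24/11 ≈ 2.1818)
b(Y, O) = 24/11 + 2*O (b(Y, O) = 24/11 + (1*O + O) = 24/11 + (O + O) = 24/11 + 2*O)
b(12, 16) - 132 = (24/11 + 2*16) - 132 = (24/11 + 32) - 132 = 376/11 - 132 = -1076/11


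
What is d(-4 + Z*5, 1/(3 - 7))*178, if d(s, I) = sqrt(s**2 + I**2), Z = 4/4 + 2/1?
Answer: 89*sqrt(1937)/2 ≈ 1958.5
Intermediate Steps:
Z = 3 (Z = 4*(1/4) + 2*1 = 1 + 2 = 3)
d(s, I) = sqrt(I**2 + s**2)
d(-4 + Z*5, 1/(3 - 7))*178 = sqrt((1/(3 - 7))**2 + (-4 + 3*5)**2)*178 = sqrt((1/(-4))**2 + (-4 + 15)**2)*178 = sqrt((-1/4)**2 + 11**2)*178 = sqrt(1/16 + 121)*178 = sqrt(1937/16)*178 = (sqrt(1937)/4)*178 = 89*sqrt(1937)/2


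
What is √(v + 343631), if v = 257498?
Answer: √601129 ≈ 775.33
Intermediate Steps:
√(v + 343631) = √(257498 + 343631) = √601129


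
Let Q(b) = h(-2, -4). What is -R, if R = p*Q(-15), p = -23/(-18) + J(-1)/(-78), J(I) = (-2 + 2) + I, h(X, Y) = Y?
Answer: 604/117 ≈ 5.1624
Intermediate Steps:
J(I) = I (J(I) = 0 + I = I)
Q(b) = -4
p = 151/117 (p = -23/(-18) - 1/(-78) = -23*(-1/18) - 1*(-1/78) = 23/18 + 1/78 = 151/117 ≈ 1.2906)
R = -604/117 (R = (151/117)*(-4) = -604/117 ≈ -5.1624)
-R = -1*(-604/117) = 604/117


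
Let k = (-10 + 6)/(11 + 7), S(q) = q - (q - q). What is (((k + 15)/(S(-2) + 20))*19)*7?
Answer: 17689/162 ≈ 109.19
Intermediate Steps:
S(q) = q (S(q) = q - 1*0 = q + 0 = q)
k = -2/9 (k = -4/18 = -4*1/18 = -2/9 ≈ -0.22222)
(((k + 15)/(S(-2) + 20))*19)*7 = (((-2/9 + 15)/(-2 + 20))*19)*7 = (((133/9)/18)*19)*7 = (((133/9)*(1/18))*19)*7 = ((133/162)*19)*7 = (2527/162)*7 = 17689/162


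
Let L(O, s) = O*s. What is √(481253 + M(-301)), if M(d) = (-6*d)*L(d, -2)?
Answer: 29*√1865 ≈ 1252.4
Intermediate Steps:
M(d) = 12*d² (M(d) = (-6*d)*(d*(-2)) = (-6*d)*(-2*d) = 12*d²)
√(481253 + M(-301)) = √(481253 + 12*(-301)²) = √(481253 + 12*90601) = √(481253 + 1087212) = √1568465 = 29*√1865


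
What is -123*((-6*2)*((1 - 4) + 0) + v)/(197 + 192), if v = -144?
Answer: 13284/389 ≈ 34.149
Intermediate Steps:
-123*((-6*2)*((1 - 4) + 0) + v)/(197 + 192) = -123*((-6*2)*((1 - 4) + 0) - 144)/(197 + 192) = -123*(-12*(-3 + 0) - 144)/389 = -123*(-12*(-3) - 144)/389 = -123*(36 - 144)/389 = -(-13284)/389 = -123*(-108/389) = 13284/389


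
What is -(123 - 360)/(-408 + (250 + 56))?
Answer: -79/34 ≈ -2.3235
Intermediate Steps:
-(123 - 360)/(-408 + (250 + 56)) = -(-237)/(-408 + 306) = -(-237)/(-102) = -(-237)*(-1)/102 = -1*79/34 = -79/34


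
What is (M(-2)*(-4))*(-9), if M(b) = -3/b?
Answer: 54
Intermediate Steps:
(M(-2)*(-4))*(-9) = (-3/(-2)*(-4))*(-9) = (-3*(-1/2)*(-4))*(-9) = ((3/2)*(-4))*(-9) = -6*(-9) = 54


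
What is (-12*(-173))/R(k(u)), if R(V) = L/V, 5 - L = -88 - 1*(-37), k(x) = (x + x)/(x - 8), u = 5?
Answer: -865/7 ≈ -123.57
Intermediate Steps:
k(x) = 2*x/(-8 + x) (k(x) = (2*x)/(-8 + x) = 2*x/(-8 + x))
L = 56 (L = 5 - (-88 - 1*(-37)) = 5 - (-88 + 37) = 5 - 1*(-51) = 5 + 51 = 56)
R(V) = 56/V
(-12*(-173))/R(k(u)) = (-12*(-173))/((56/((2*5/(-8 + 5))))) = 2076/((56/((2*5/(-3))))) = 2076/((56/((2*5*(-⅓))))) = 2076/((56/(-10/3))) = 2076/((56*(-3/10))) = 2076/(-84/5) = 2076*(-5/84) = -865/7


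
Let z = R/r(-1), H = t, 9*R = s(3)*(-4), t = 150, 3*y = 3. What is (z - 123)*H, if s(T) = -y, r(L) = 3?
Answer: -165850/9 ≈ -18428.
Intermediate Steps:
y = 1 (y = (⅓)*3 = 1)
s(T) = -1 (s(T) = -1*1 = -1)
R = 4/9 (R = (-1*(-4))/9 = (⅑)*4 = 4/9 ≈ 0.44444)
H = 150
z = 4/27 (z = (4/9)/3 = (4/9)*(⅓) = 4/27 ≈ 0.14815)
(z - 123)*H = (4/27 - 123)*150 = -3317/27*150 = -165850/9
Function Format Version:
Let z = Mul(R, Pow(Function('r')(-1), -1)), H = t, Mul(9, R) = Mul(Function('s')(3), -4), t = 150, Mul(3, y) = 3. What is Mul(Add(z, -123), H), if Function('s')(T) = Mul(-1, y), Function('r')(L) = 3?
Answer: Rational(-165850, 9) ≈ -18428.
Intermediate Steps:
y = 1 (y = Mul(Rational(1, 3), 3) = 1)
Function('s')(T) = -1 (Function('s')(T) = Mul(-1, 1) = -1)
R = Rational(4, 9) (R = Mul(Rational(1, 9), Mul(-1, -4)) = Mul(Rational(1, 9), 4) = Rational(4, 9) ≈ 0.44444)
H = 150
z = Rational(4, 27) (z = Mul(Rational(4, 9), Pow(3, -1)) = Mul(Rational(4, 9), Rational(1, 3)) = Rational(4, 27) ≈ 0.14815)
Mul(Add(z, -123), H) = Mul(Add(Rational(4, 27), -123), 150) = Mul(Rational(-3317, 27), 150) = Rational(-165850, 9)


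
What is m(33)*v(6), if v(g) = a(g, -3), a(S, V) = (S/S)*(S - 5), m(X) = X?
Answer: 33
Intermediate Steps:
a(S, V) = -5 + S (a(S, V) = 1*(-5 + S) = -5 + S)
v(g) = -5 + g
m(33)*v(6) = 33*(-5 + 6) = 33*1 = 33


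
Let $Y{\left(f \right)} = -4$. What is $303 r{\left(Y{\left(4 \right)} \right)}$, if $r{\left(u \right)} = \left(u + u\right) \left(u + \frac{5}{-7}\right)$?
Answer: $\frac{79992}{7} \approx 11427.0$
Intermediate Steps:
$r{\left(u \right)} = 2 u \left(- \frac{5}{7} + u\right)$ ($r{\left(u \right)} = 2 u \left(u + 5 \left(- \frac{1}{7}\right)\right) = 2 u \left(u - \frac{5}{7}\right) = 2 u \left(- \frac{5}{7} + u\right)$)
$303 r{\left(Y{\left(4 \right)} \right)} = 303 \cdot \frac{2}{7} \left(-4\right) \left(-5 + 7 \left(-4\right)\right) = 303 \cdot \frac{2}{7} \left(-4\right) \left(-5 - 28\right) = 303 \cdot \frac{2}{7} \left(-4\right) \left(-33\right) = 303 \cdot \frac{264}{7} = \frac{79992}{7}$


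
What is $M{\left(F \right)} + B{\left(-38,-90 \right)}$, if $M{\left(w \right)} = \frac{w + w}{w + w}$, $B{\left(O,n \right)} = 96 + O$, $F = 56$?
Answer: $59$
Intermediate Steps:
$M{\left(w \right)} = 1$ ($M{\left(w \right)} = \frac{2 w}{2 w} = 2 w \frac{1}{2 w} = 1$)
$M{\left(F \right)} + B{\left(-38,-90 \right)} = 1 + \left(96 - 38\right) = 1 + 58 = 59$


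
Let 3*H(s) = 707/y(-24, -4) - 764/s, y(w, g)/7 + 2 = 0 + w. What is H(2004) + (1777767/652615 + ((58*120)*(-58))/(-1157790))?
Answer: 1624752455203073/984232994019210 ≈ 1.6508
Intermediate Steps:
y(w, g) = -14 + 7*w (y(w, g) = -14 + 7*(0 + w) = -14 + 7*w)
H(s) = -101/78 - 764/(3*s) (H(s) = (707/(-14 + 7*(-24)) - 764/s)/3 = (707/(-14 - 168) - 764/s)/3 = (707/(-182) - 764/s)/3 = (707*(-1/182) - 764/s)/3 = (-101/26 - 764/s)/3 = -101/78 - 764/(3*s))
H(2004) + (1777767/652615 + ((58*120)*(-58))/(-1157790)) = (1/78)*(-19864 - 101*2004)/2004 + (1777767/652615 + ((58*120)*(-58))/(-1157790)) = (1/78)*(1/2004)*(-19864 - 202404) + (1777767*(1/652615) + (6960*(-58))*(-1/1157790)) = (1/78)*(1/2004)*(-222268) + (1777767/652615 - 403680*(-1/1157790)) = -55567/39078 + (1777767/652615 + 13456/38593) = -55567/39078 + 77390949271/25186370695 = 1624752455203073/984232994019210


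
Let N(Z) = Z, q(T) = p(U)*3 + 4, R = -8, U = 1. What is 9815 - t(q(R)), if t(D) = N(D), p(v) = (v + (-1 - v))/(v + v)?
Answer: 19625/2 ≈ 9812.5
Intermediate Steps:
p(v) = -1/(2*v)
q(T) = 5/2 (q(T) = -1/2/1*3 + 4 = -1/2*1*3 + 4 = -1/2*3 + 4 = -3/2 + 4 = 5/2)
t(D) = D
9815 - t(q(R)) = 9815 - 1*5/2 = 9815 - 5/2 = 19625/2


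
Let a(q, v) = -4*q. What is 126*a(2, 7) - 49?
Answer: -1057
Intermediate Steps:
126*a(2, 7) - 49 = 126*(-4*2) - 49 = 126*(-8) - 49 = -1008 - 49 = -1057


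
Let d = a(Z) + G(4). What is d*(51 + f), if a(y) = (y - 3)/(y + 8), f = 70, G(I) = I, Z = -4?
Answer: 1089/4 ≈ 272.25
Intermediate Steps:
a(y) = (-3 + y)/(8 + y)
d = 9/4 (d = (-3 - 4)/(8 - 4) + 4 = -7/4 + 4 = 9/4 ≈ 2.2500)
d*(51 + f) = 9*(51 + 70)/4 = (9/4)*121 = 1089/4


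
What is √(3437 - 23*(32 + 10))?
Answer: √2471 ≈ 49.709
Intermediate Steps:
√(3437 - 23*(32 + 10)) = √(3437 - 23*42) = √(3437 - 966) = √2471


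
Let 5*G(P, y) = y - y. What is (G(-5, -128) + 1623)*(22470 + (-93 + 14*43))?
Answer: 37294917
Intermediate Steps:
G(P, y) = 0 (G(P, y) = (y - y)/5 = (1/5)*0 = 0)
(G(-5, -128) + 1623)*(22470 + (-93 + 14*43)) = (0 + 1623)*(22470 + (-93 + 14*43)) = 1623*(22470 + (-93 + 602)) = 1623*(22470 + 509) = 1623*22979 = 37294917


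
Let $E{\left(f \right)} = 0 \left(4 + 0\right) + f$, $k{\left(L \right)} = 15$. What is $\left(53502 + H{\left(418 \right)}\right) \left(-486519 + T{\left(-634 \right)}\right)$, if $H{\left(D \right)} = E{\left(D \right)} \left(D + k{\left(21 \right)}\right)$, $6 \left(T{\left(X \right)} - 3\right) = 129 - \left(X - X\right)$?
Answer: $-114081014272$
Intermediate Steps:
$E{\left(f \right)} = f$ ($E{\left(f \right)} = 0 \cdot 4 + f = 0 + f = f$)
$T{\left(X \right)} = \frac{49}{2}$ ($T{\left(X \right)} = 3 + \frac{129 - \left(X - X\right)}{6} = 3 + \frac{129 - 0}{6} = 3 + \frac{129 + 0}{6} = 3 + \frac{1}{6} \cdot 129 = 3 + \frac{43}{2} = \frac{49}{2}$)
$H{\left(D \right)} = D \left(15 + D\right)$ ($H{\left(D \right)} = D \left(D + 15\right) = D \left(15 + D\right)$)
$\left(53502 + H{\left(418 \right)}\right) \left(-486519 + T{\left(-634 \right)}\right) = \left(53502 + 418 \left(15 + 418\right)\right) \left(-486519 + \frac{49}{2}\right) = \left(53502 + 418 \cdot 433\right) \left(- \frac{972989}{2}\right) = \left(53502 + 180994\right) \left(- \frac{972989}{2}\right) = 234496 \left(- \frac{972989}{2}\right) = -114081014272$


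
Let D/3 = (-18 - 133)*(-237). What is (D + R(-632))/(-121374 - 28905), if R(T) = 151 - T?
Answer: -36048/50093 ≈ -0.71962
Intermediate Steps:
D = 107361 (D = 3*((-18 - 133)*(-237)) = 3*(-151*(-237)) = 3*35787 = 107361)
(D + R(-632))/(-121374 - 28905) = (107361 + (151 - 1*(-632)))/(-121374 - 28905) = (107361 + (151 + 632))/(-150279) = (107361 + 783)*(-1/150279) = 108144*(-1/150279) = -36048/50093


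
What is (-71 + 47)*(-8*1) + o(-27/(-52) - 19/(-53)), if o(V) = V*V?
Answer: 1464194473/7595536 ≈ 192.77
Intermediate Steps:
o(V) = V²
(-71 + 47)*(-8*1) + o(-27/(-52) - 19/(-53)) = (-71 + 47)*(-8*1) + (-27/(-52) - 19/(-53))² = -24*(-8) + (-27*(-1/52) - 19*(-1/53))² = 192 + (27/52 + 19/53)² = 192 + (2419/2756)² = 192 + 5851561/7595536 = 1464194473/7595536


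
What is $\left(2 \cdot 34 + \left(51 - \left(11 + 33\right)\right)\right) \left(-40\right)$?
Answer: $-3000$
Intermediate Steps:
$\left(2 \cdot 34 + \left(51 - \left(11 + 33\right)\right)\right) \left(-40\right) = \left(68 + \left(51 - 44\right)\right) \left(-40\right) = \left(68 + 7\right) \left(-40\right) = 75 \left(-40\right) = -3000$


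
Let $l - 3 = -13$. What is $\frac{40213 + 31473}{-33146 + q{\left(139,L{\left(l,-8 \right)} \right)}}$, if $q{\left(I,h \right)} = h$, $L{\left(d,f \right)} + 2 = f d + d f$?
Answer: $- \frac{35843}{16494} \approx -2.1731$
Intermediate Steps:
$l = -10$ ($l = 3 - 13 = -10$)
$L{\left(d,f \right)} = -2 + 2 d f$ ($L{\left(d,f \right)} = -2 + \left(f d + d f\right) = -2 + \left(d f + d f\right) = -2 + 2 d f$)
$\frac{40213 + 31473}{-33146 + q{\left(139,L{\left(l,-8 \right)} \right)}} = \frac{40213 + 31473}{-33146 - \left(2 + 20 \left(-8\right)\right)} = \frac{71686}{-33146 + \left(-2 + 160\right)} = \frac{71686}{-33146 + 158} = \frac{71686}{-32988} = 71686 \left(- \frac{1}{32988}\right) = - \frac{35843}{16494}$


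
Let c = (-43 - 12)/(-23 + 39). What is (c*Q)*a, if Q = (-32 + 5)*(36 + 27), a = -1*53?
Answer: -4958415/16 ≈ -3.0990e+5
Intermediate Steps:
a = -53
c = -55/16 ≈ -3.4375
Q = -1701 (Q = -27*63 = -1701)
(c*Q)*a = -55/16*(-1701)*(-53) = (93555/16)*(-53) = -4958415/16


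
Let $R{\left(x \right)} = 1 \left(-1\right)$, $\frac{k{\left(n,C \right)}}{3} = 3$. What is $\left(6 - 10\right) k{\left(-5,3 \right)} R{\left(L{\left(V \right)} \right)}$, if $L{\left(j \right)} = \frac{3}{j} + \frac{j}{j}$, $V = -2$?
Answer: $36$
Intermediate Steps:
$k{\left(n,C \right)} = 9$ ($k{\left(n,C \right)} = 3 \cdot 3 = 9$)
$L{\left(j \right)} = 1 + \frac{3}{j}$ ($L{\left(j \right)} = \frac{3}{j} + 1 = 1 + \frac{3}{j}$)
$R{\left(x \right)} = -1$
$\left(6 - 10\right) k{\left(-5,3 \right)} R{\left(L{\left(V \right)} \right)} = \left(6 - 10\right) 9 \left(-1\right) = \left(-4\right) 9 \left(-1\right) = \left(-36\right) \left(-1\right) = 36$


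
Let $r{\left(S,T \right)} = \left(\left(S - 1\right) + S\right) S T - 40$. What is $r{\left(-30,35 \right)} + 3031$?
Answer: $67041$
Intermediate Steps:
$r{\left(S,T \right)} = -40 + S T \left(-1 + 2 S\right)$ ($r{\left(S,T \right)} = \left(\left(-1 + S\right) + S\right) S T - 40 = \left(-1 + 2 S\right) S T - 40 = S \left(-1 + 2 S\right) T - 40 = S T \left(-1 + 2 S\right) - 40 = -40 + S T \left(-1 + 2 S\right)$)
$r{\left(-30,35 \right)} + 3031 = \left(-40 - \left(-30\right) 35 + 2 \cdot 35 \left(-30\right)^{2}\right) + 3031 = \left(-40 + 1050 + 2 \cdot 35 \cdot 900\right) + 3031 = \left(-40 + 1050 + 63000\right) + 3031 = 64010 + 3031 = 67041$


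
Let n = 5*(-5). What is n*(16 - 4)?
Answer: -300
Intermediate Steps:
n = -25
n*(16 - 4) = -25*(16 - 4) = -25*12 = -300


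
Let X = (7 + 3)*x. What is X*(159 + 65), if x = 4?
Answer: 8960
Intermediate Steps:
X = 40 (X = (7 + 3)*4 = 10*4 = 40)
X*(159 + 65) = 40*(159 + 65) = 40*224 = 8960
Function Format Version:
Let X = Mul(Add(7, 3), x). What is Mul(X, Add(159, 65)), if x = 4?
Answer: 8960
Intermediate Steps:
X = 40 (X = Mul(Add(7, 3), 4) = Mul(10, 4) = 40)
Mul(X, Add(159, 65)) = Mul(40, Add(159, 65)) = Mul(40, 224) = 8960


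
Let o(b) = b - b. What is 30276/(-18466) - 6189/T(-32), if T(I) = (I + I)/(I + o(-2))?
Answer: -57173313/18466 ≈ -3096.1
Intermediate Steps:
o(b) = 0
T(I) = 2 (T(I) = (I + I)/(I + 0) = (2*I)/I = 2)
30276/(-18466) - 6189/T(-32) = 30276/(-18466) - 6189/2 = 30276*(-1/18466) - 6189*1/2 = -15138/9233 - 6189/2 = -57173313/18466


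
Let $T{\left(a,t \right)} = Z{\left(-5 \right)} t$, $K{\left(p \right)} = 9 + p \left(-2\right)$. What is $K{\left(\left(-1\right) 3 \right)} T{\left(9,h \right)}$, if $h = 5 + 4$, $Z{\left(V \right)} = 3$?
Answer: $405$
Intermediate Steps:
$K{\left(p \right)} = 9 - 2 p$
$h = 9$
$T{\left(a,t \right)} = 3 t$
$K{\left(\left(-1\right) 3 \right)} T{\left(9,h \right)} = \left(9 - 2 \left(\left(-1\right) 3\right)\right) 3 \cdot 9 = \left(9 - -6\right) 27 = \left(9 + 6\right) 27 = 15 \cdot 27 = 405$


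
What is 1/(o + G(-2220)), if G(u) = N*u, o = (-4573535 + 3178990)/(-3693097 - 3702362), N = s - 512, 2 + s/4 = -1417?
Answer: 7395459/101594084042785 ≈ 7.2794e-8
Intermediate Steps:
s = -5676 (s = -8 + 4*(-1417) = -8 - 5668 = -5676)
N = -6188 (N = -5676 - 512 = -6188)
o = 1394545/7395459 (o = -1394545/(-7395459) = -1394545*(-1/7395459) = 1394545/7395459 ≈ 0.18857)
G(u) = -6188*u
1/(o + G(-2220)) = 1/(1394545/7395459 - 6188*(-2220)) = 1/(1394545/7395459 + 13737360) = 1/(101594084042785/7395459) = 7395459/101594084042785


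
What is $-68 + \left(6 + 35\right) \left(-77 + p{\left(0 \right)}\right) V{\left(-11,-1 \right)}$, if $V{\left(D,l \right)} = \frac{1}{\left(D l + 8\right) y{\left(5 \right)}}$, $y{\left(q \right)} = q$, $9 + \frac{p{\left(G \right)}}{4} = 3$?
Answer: $- \frac{10601}{95} \approx -111.59$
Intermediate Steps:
$p{\left(G \right)} = -24$ ($p{\left(G \right)} = -36 + 4 \cdot 3 = -36 + 12 = -24$)
$V{\left(D,l \right)} = \frac{1}{5 \left(8 + D l\right)}$ ($V{\left(D,l \right)} = \frac{1}{\left(D l + 8\right) 5} = \frac{1}{8 + D l} \frac{1}{5} = \frac{1}{5 \left(8 + D l\right)}$)
$-68 + \left(6 + 35\right) \left(-77 + p{\left(0 \right)}\right) V{\left(-11,-1 \right)} = -68 + \left(6 + 35\right) \left(-77 - 24\right) \frac{1}{5 \left(8 - -11\right)} = -68 + 41 \left(-101\right) \frac{1}{5 \left(8 + 11\right)} = -68 - 4141 \frac{1}{5 \cdot 19} = -68 - 4141 \cdot \frac{1}{5} \cdot \frac{1}{19} = -68 - \frac{4141}{95} = - \frac{10601}{95}$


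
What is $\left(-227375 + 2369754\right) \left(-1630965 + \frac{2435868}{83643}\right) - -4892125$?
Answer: $- \frac{97418385451037086}{27881} \approx -3.4941 \cdot 10^{12}$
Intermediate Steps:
$\left(-227375 + 2369754\right) \left(-1630965 + \frac{2435868}{83643}\right) - -4892125 = 2142379 \left(-1630965 + 2435868 \cdot \frac{1}{83643}\right) + 4892125 = 2142379 \left(-1630965 + \frac{811956}{27881}\right) + 4892125 = 2142379 \left(- \frac{45472123209}{27881}\right) + 4892125 = - \frac{97418521848374211}{27881} + 4892125 = - \frac{97418385451037086}{27881}$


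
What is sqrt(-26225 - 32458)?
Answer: I*sqrt(58683) ≈ 242.25*I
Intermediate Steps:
sqrt(-26225 - 32458) = sqrt(-58683) = I*sqrt(58683)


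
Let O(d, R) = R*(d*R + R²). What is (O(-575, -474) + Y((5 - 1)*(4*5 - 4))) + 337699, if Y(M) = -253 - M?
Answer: -235347742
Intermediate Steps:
O(d, R) = R*(R² + R*d) (O(d, R) = R*(R*d + R²) = R*(R² + R*d))
(O(-575, -474) + Y((5 - 1)*(4*5 - 4))) + 337699 = ((-474)²*(-474 - 575) + (-253 - (5 - 1)*(4*5 - 4))) + 337699 = (224676*(-1049) + (-253 - 4*(20 - 4))) + 337699 = (-235685124 + (-253 - 4*16)) + 337699 = (-235685124 + (-253 - 1*64)) + 337699 = (-235685124 + (-253 - 64)) + 337699 = (-235685124 - 317) + 337699 = -235685441 + 337699 = -235347742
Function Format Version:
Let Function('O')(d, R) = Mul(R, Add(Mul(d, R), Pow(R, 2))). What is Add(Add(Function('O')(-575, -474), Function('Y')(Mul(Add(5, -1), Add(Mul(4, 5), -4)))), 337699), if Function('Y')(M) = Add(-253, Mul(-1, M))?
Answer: -235347742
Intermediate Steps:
Function('O')(d, R) = Mul(R, Add(Pow(R, 2), Mul(R, d))) (Function('O')(d, R) = Mul(R, Add(Mul(R, d), Pow(R, 2))) = Mul(R, Add(Pow(R, 2), Mul(R, d))))
Add(Add(Function('O')(-575, -474), Function('Y')(Mul(Add(5, -1), Add(Mul(4, 5), -4)))), 337699) = Add(Add(Mul(Pow(-474, 2), Add(-474, -575)), Add(-253, Mul(-1, Mul(Add(5, -1), Add(Mul(4, 5), -4))))), 337699) = Add(Add(Mul(224676, -1049), Add(-253, Mul(-1, Mul(4, Add(20, -4))))), 337699) = Add(Add(-235685124, Add(-253, Mul(-1, Mul(4, 16)))), 337699) = Add(Add(-235685124, Add(-253, Mul(-1, 64))), 337699) = Add(Add(-235685124, Add(-253, -64)), 337699) = Add(Add(-235685124, -317), 337699) = Add(-235685441, 337699) = -235347742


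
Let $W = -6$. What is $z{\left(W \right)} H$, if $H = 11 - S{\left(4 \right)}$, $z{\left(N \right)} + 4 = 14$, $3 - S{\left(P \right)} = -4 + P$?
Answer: $80$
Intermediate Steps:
$S{\left(P \right)} = 7 - P$ ($S{\left(P \right)} = 3 - \left(-4 + P\right) = 7 - P$)
$z{\left(N \right)} = 10$ ($z{\left(N \right)} = -4 + 14 = 10$)
$H = 8$ ($H = 11 - \left(7 - 4\right) = 11 - 3 = 8$)
$z{\left(W \right)} H = 10 \cdot 8 = 80$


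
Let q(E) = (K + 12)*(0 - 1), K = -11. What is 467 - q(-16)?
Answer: 468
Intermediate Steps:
q(E) = -1 (q(E) = (-11 + 12)*(0 - 1) = 1*(-1) = -1)
467 - q(-16) = 467 - 1*(-1) = 467 + 1 = 468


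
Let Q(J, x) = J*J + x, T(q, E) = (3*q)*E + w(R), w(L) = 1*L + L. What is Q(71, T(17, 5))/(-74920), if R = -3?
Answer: -529/7492 ≈ -0.070609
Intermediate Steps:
w(L) = 2*L (w(L) = L + L = 2*L)
T(q, E) = -6 + 3*E*q (T(q, E) = (3*q)*E + 2*(-3) = 3*E*q - 6 = -6 + 3*E*q)
Q(J, x) = x + J**2 (Q(J, x) = J**2 + x = x + J**2)
Q(71, T(17, 5))/(-74920) = ((-6 + 3*5*17) + 71**2)/(-74920) = ((-6 + 255) + 5041)*(-1/74920) = (249 + 5041)*(-1/74920) = 5290*(-1/74920) = -529/7492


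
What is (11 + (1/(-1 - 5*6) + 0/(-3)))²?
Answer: 156025/1296 ≈ 120.39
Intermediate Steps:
(11 + (1/(-1 - 5*6) + 0/(-3)))² = (11 + ((⅙)/(-6) + 0*(-⅓)))² = (11 + (-⅙*⅙ + 0))² = (11 + (-1/36 + 0))² = (11 - 1/36)² = (395/36)² = 156025/1296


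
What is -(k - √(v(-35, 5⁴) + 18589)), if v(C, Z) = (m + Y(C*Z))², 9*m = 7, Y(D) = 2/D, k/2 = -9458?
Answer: 18916 + √720528724956574/196875 ≈ 19052.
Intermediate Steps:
k = -18916 (k = 2*(-9458) = -18916)
m = 7/9 (m = (⅑)*7 = 7/9 ≈ 0.77778)
v(C, Z) = (7/9 + 2/(C*Z))² (v(C, Z) = (7/9 + 2/((C*Z)))² = (7/9 + 2*(1/(C*Z)))² = (7/9 + 2/(C*Z))²)
-(k - √(v(-35, 5⁴) + 18589)) = -(-18916 - √((7/9 + 2/(-35*5⁴))² + 18589)) = -(-18916 - √((7/9 + 2*(-1/35)/625)² + 18589)) = -(-18916 - √((7/9 + 2*(-1/35)*(1/625))² + 18589)) = -(-18916 - √((7/9 - 2/21875)² + 18589)) = -(-18916 - √((153107/196875)² + 18589)) = -(-18916 - √(23441753449/38759765625 + 18589)) = -(-18916 - √(720528724956574/38759765625)) = -(-18916 - √720528724956574/196875) = 18916 + √720528724956574/196875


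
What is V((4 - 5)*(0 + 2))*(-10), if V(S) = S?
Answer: 20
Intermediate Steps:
V((4 - 5)*(0 + 2))*(-10) = ((4 - 5)*(0 + 2))*(-10) = -1*2*(-10) = -2*(-10) = 20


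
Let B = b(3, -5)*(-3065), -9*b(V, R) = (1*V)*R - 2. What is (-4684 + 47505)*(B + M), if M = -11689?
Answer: -6736000226/9 ≈ -7.4844e+8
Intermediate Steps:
b(V, R) = 2/9 - R*V/9 (b(V, R) = -((1*V)*R - 2)/9 = -(V*R - 2)/9 = -(R*V - 2)/9 = -(-2 + R*V)/9 = 2/9 - R*V/9)
B = -52105/9 (B = (2/9 - ⅑*(-5)*3)*(-3065) = (2/9 + 5/3)*(-3065) = (17/9)*(-3065) = -52105/9 ≈ -5789.4)
(-4684 + 47505)*(B + M) = (-4684 + 47505)*(-52105/9 - 11689) = 42821*(-157306/9) = -6736000226/9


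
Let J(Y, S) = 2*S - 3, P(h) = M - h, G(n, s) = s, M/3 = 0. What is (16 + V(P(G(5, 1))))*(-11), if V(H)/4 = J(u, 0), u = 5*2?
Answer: -44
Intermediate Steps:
M = 0 (M = 3*0 = 0)
u = 10
P(h) = -h (P(h) = 0 - h = -h)
J(Y, S) = -3 + 2*S
V(H) = -12 (V(H) = 4*(-3 + 2*0) = 4*(-3 + 0) = 4*(-3) = -12)
(16 + V(P(G(5, 1))))*(-11) = (16 - 12)*(-11) = 4*(-11) = -44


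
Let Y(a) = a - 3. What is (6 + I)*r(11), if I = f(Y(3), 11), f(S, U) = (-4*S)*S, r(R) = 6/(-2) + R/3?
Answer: 4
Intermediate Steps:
r(R) = -3 + R/3 (r(R) = 6*(-1/2) + R*(1/3) = -3 + R/3)
Y(a) = -3 + a
f(S, U) = -4*S**2
I = 0 (I = -4*(-3 + 3)**2 = -4*0**2 = -4*0 = 0)
(6 + I)*r(11) = (6 + 0)*(-3 + (1/3)*11) = 6*(-3 + 11/3) = 6*(2/3) = 4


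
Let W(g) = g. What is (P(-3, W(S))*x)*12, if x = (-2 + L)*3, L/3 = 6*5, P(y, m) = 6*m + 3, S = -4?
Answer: -66528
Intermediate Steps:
P(y, m) = 3 + 6*m
L = 90 (L = 3*(6*5) = 3*30 = 90)
x = 264 (x = (-2 + 90)*3 = 88*3 = 264)
(P(-3, W(S))*x)*12 = ((3 + 6*(-4))*264)*12 = ((3 - 24)*264)*12 = -21*264*12 = -5544*12 = -66528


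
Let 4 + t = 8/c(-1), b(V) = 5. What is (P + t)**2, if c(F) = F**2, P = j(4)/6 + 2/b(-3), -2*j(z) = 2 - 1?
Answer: 67081/3600 ≈ 18.634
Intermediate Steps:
j(z) = -1/2 (j(z) = -(2 - 1)/2 = -1/2*1 = -1/2)
P = 19/60 (P = -1/2/6 + 2/5 = -1/2*1/6 + 2*(1/5) = -1/12 + 2/5 = 19/60 ≈ 0.31667)
t = 4 (t = -4 + 8/((-1)**2) = -4 + 8/1 = -4 + 8*1 = -4 + 8 = 4)
(P + t)**2 = (19/60 + 4)**2 = (259/60)**2 = 67081/3600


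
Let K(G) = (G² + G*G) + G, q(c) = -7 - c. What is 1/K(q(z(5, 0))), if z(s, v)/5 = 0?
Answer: 1/91 ≈ 0.010989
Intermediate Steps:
z(s, v) = 0 (z(s, v) = 5*0 = 0)
K(G) = G + 2*G² (K(G) = (G² + G²) + G = 2*G² + G = G + 2*G²)
1/K(q(z(5, 0))) = 1/((-7 - 1*0)*(1 + 2*(-7 - 1*0))) = 1/((-7 + 0)*(1 + 2*(-7 + 0))) = 1/(-7*(1 + 2*(-7))) = 1/(-7*(1 - 14)) = 1/(-7*(-13)) = 1/91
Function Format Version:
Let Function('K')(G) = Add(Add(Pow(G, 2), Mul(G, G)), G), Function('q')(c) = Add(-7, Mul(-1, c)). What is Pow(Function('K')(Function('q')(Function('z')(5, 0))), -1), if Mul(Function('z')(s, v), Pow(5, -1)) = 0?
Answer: Rational(1, 91) ≈ 0.010989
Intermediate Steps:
Function('z')(s, v) = 0 (Function('z')(s, v) = Mul(5, 0) = 0)
Function('K')(G) = Add(G, Mul(2, Pow(G, 2))) (Function('K')(G) = Add(Add(Pow(G, 2), Pow(G, 2)), G) = Add(Mul(2, Pow(G, 2)), G) = Add(G, Mul(2, Pow(G, 2))))
Pow(Function('K')(Function('q')(Function('z')(5, 0))), -1) = Pow(Mul(Add(-7, Mul(-1, 0)), Add(1, Mul(2, Add(-7, Mul(-1, 0))))), -1) = Pow(Mul(Add(-7, 0), Add(1, Mul(2, Add(-7, 0)))), -1) = Pow(Mul(-7, Add(1, Mul(2, -7))), -1) = Pow(Mul(-7, Add(1, -14)), -1) = Pow(Mul(-7, -13), -1) = Pow(91, -1) = Rational(1, 91)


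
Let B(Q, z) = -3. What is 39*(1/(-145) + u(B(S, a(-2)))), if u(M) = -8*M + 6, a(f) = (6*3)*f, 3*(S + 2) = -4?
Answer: 169611/145 ≈ 1169.7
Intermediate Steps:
S = -10/3 (S = -2 + (1/3)*(-4) = -2 - 4/3 = -10/3 ≈ -3.3333)
a(f) = 18*f
u(M) = 6 - 8*M
39*(1/(-145) + u(B(S, a(-2)))) = 39*(1/(-145) + (6 - 8*(-3))) = 39*(-1/145 + (6 + 24)) = 39*(-1/145 + 30) = 39*(4349/145) = 169611/145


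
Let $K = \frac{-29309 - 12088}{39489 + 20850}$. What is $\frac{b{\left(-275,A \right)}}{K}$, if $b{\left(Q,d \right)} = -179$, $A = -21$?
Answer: $\frac{3600227}{13799} \approx 260.9$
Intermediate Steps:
$K = - \frac{13799}{20113}$ ($K = - \frac{41397}{60339} = \left(-41397\right) \frac{1}{60339} = - \frac{13799}{20113} \approx -0.68607$)
$\frac{b{\left(-275,A \right)}}{K} = - \frac{179}{- \frac{13799}{20113}} = \left(-179\right) \left(- \frac{20113}{13799}\right) = \frac{3600227}{13799}$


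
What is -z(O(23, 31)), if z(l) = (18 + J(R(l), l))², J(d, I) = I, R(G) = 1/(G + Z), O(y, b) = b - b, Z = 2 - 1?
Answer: -324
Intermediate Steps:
Z = 1
O(y, b) = 0
R(G) = 1/(1 + G) (R(G) = 1/(G + 1) = 1/(1 + G))
z(l) = (18 + l)²
-z(O(23, 31)) = -(18 + 0)² = -1*18² = -1*324 = -324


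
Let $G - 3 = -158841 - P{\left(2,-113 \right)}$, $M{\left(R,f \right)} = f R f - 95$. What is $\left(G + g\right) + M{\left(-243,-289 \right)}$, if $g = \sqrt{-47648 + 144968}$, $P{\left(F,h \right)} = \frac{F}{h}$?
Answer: $- \frac{2311362566}{113} + 2 \sqrt{24330} \approx -2.0454 \cdot 10^{7}$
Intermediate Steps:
$M{\left(R,f \right)} = -95 + R f^{2}$ ($M{\left(R,f \right)} = R f f - 95 = R f^{2} - 95 = -95 + R f^{2}$)
$G = - \frac{17948692}{113}$ ($G = 3 - \left(158841 + \frac{2}{-113}\right) = 3 - \left(158841 + 2 \left(- \frac{1}{113}\right)\right) = 3 - \frac{17949031}{113} = - \frac{17948692}{113} \approx -1.5884 \cdot 10^{5}$)
$g = 2 \sqrt{24330}$ ($g = \sqrt{97320} = 2 \sqrt{24330} \approx 311.96$)
$\left(G + g\right) + M{\left(-243,-289 \right)} = \left(- \frac{17948692}{113} + 2 \sqrt{24330}\right) - \left(95 + 243 \left(-289\right)^{2}\right) = \left(- \frac{17948692}{113} + 2 \sqrt{24330}\right) - 20295698 = - \frac{2311362566}{113} + 2 \sqrt{24330}$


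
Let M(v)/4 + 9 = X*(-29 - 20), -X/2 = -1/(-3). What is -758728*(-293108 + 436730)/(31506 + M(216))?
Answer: -163455049224/47401 ≈ -3.4483e+6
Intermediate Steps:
X = -⅔ (X = -(-2)/(-3) = -(-2)*(-1)/3 = -2*⅓ = -⅔ ≈ -0.66667)
M(v) = 284/3 (M(v) = -36 + 4*(-2*(-29 - 20)/3) = -36 + 4*(-⅔*(-49)) = -36 + 4*(98/3) = -36 + 392/3 = 284/3)
-758728*(-293108 + 436730)/(31506 + M(216)) = -758728*(-293108 + 436730)/(31506 + 284/3) = -758728/((94802/3)/143622) = -758728/((94802/3)*(1/143622)) = -758728/47401/215433 = -758728*215433/47401 = -163455049224/47401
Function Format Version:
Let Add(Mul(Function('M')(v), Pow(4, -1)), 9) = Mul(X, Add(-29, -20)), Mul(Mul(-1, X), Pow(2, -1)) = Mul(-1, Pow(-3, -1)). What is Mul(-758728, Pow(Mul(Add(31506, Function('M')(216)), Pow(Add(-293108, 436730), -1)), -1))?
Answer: Rational(-163455049224, 47401) ≈ -3.4483e+6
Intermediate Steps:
X = Rational(-2, 3) (X = Mul(-2, Mul(-1, Pow(-3, -1))) = Mul(-2, Mul(-1, Rational(-1, 3))) = Mul(-2, Rational(1, 3)) = Rational(-2, 3) ≈ -0.66667)
Function('M')(v) = Rational(284, 3) (Function('M')(v) = Add(-36, Mul(4, Mul(Rational(-2, 3), Add(-29, -20)))) = Add(-36, Mul(4, Mul(Rational(-2, 3), -49))) = Add(-36, Mul(4, Rational(98, 3))) = Add(-36, Rational(392, 3)) = Rational(284, 3))
Mul(-758728, Pow(Mul(Add(31506, Function('M')(216)), Pow(Add(-293108, 436730), -1)), -1)) = Mul(-758728, Pow(Mul(Add(31506, Rational(284, 3)), Pow(Add(-293108, 436730), -1)), -1)) = Mul(-758728, Pow(Mul(Rational(94802, 3), Pow(143622, -1)), -1)) = Mul(-758728, Pow(Mul(Rational(94802, 3), Rational(1, 143622)), -1)) = Mul(-758728, Pow(Rational(47401, 215433), -1)) = Mul(-758728, Rational(215433, 47401)) = Rational(-163455049224, 47401)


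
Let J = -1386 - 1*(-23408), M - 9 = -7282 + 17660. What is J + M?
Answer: 32409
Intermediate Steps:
M = 10387 (M = 9 + (-7282 + 17660) = 9 + 10378 = 10387)
J = 22022 (J = -1386 + 23408 = 22022)
J + M = 22022 + 10387 = 32409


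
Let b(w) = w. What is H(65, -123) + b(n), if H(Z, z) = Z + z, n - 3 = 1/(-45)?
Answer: -2476/45 ≈ -55.022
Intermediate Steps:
n = 134/45 (n = 3 + 1/(-45) = 3 - 1/45 = 134/45 ≈ 2.9778)
H(65, -123) + b(n) = (65 - 123) + 134/45 = -58 + 134/45 = -2476/45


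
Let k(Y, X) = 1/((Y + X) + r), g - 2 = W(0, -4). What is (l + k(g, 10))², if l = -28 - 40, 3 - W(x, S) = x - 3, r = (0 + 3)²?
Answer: 3367225/729 ≈ 4619.0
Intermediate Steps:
r = 9 (r = 3² = 9)
W(x, S) = 6 - x (W(x, S) = 3 - (x - 3) = 3 - (-3 + x) = 3 + (3 - x) = 6 - x)
g = 8 (g = 2 + (6 - 1*0) = 2 + (6 + 0) = 2 + 6 = 8)
k(Y, X) = 1/(9 + X + Y) (k(Y, X) = 1/((Y + X) + 9) = 1/((X + Y) + 9) = 1/(9 + X + Y))
l = -68
(l + k(g, 10))² = (-68 + 1/(9 + 10 + 8))² = (-68 + 1/27)² = (-1835/27)² = 3367225/729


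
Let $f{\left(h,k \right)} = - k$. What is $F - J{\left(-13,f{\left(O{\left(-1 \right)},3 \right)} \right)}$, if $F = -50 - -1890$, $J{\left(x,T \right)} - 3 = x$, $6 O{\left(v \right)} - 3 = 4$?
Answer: $1850$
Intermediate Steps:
$O{\left(v \right)} = \frac{7}{6}$ ($O{\left(v \right)} = \frac{1}{2} + \frac{1}{6} \cdot 4 = \frac{1}{2} + \frac{2}{3} = \frac{7}{6}$)
$J{\left(x,T \right)} = 3 + x$
$F = 1840$ ($F = -50 + 1890 = 1840$)
$F - J{\left(-13,f{\left(O{\left(-1 \right)},3 \right)} \right)} = 1840 - \left(3 - 13\right) = 1840 - -10 = 1840 + 10 = 1850$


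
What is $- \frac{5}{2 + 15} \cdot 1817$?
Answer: $- \frac{9085}{17} \approx -534.41$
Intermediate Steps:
$- \frac{5}{2 + 15} \cdot 1817 = - \frac{5}{17} \cdot 1817 = \left(-5\right) \frac{1}{17} \cdot 1817 = \left(- \frac{5}{17}\right) 1817 = - \frac{9085}{17}$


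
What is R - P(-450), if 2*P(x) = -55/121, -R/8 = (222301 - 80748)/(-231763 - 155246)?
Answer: 26848373/8514198 ≈ 3.1534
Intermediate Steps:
R = 1132424/387009 (R = -8*(222301 - 80748)/(-231763 - 155246) = -1132424/(-387009) = -1132424*(-1)/387009 = -8*(-141553/387009) = 1132424/387009 ≈ 2.9261)
P(x) = -5/22 (P(x) = (-55/121)/2 = (-55*1/121)/2 = (½)*(-5/11) = -5/22)
R - P(-450) = 1132424/387009 - 1*(-5/22) = 1132424/387009 + 5/22 = 26848373/8514198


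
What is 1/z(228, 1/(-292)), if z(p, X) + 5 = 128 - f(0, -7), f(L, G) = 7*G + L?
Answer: 1/172 ≈ 0.0058140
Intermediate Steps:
f(L, G) = L + 7*G
z(p, X) = 172 (z(p, X) = -5 + (128 - (0 + 7*(-7))) = -5 + (128 - (0 - 49)) = -5 + (128 - 1*(-49)) = -5 + (128 + 49) = -5 + 177 = 172)
1/z(228, 1/(-292)) = 1/172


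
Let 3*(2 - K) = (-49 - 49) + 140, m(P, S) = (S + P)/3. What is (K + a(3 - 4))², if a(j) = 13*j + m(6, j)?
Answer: 4900/9 ≈ 544.44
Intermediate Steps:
m(P, S) = P/3 + S/3 (m(P, S) = (P + S)*(⅓) = P/3 + S/3)
a(j) = 2 + 40*j/3 (a(j) = 13*j + ((⅓)*6 + j/3) = 13*j + (2 + j/3) = 2 + 40*j/3)
K = -12 (K = 2 - ((-49 - 49) + 140)/3 = 2 - (-98 + 140)/3 = 2 - ⅓*42 = 2 - 14 = -12)
(K + a(3 - 4))² = (-12 + (2 + 40*(3 - 4)/3))² = (-12 + (2 + (40/3)*(-1)))² = (-12 + (2 - 40/3))² = (-12 - 34/3)² = (-70/3)² = 4900/9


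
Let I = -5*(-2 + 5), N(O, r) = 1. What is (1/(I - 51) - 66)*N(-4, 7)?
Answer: -4357/66 ≈ -66.015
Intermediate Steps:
I = -15 (I = -5*3 = -15)
(1/(I - 51) - 66)*N(-4, 7) = (1/(-15 - 51) - 66)*1 = (1/(-66) - 66)*1 = (-1/66 - 66)*1 = -4357/66*1 = -4357/66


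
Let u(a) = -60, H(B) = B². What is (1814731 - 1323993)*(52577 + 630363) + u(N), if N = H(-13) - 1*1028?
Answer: 335144609660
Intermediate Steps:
N = -859 (N = (-13)² - 1*1028 = 169 - 1028 = -859)
(1814731 - 1323993)*(52577 + 630363) + u(N) = (1814731 - 1323993)*(52577 + 630363) - 60 = 490738*682940 - 60 = 335144609720 - 60 = 335144609660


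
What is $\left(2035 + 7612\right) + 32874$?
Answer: $42521$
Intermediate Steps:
$\left(2035 + 7612\right) + 32874 = 9647 + 32874 = 42521$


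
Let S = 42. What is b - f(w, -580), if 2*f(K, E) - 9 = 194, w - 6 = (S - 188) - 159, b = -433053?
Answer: -866309/2 ≈ -4.3315e+5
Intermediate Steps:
w = -299 (w = 6 + ((42 - 188) - 159) = 6 + (-146 - 159) = 6 - 305 = -299)
f(K, E) = 203/2 (f(K, E) = 9/2 + (½)*194 = 9/2 + 97 = 203/2)
b - f(w, -580) = -433053 - 1*203/2 = -433053 - 203/2 = -866309/2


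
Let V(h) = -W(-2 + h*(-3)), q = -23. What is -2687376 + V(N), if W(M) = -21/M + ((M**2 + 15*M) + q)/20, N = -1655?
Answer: -55623397439/14180 ≈ -3.9227e+6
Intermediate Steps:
W(M) = -23/20 - 21/M + M**2/20 + 3*M/4 (W(M) = -21/M + ((M**2 + 15*M) - 23)/20 = -21/M + (-23 + M**2 + 15*M)*(1/20) = -21/M + (-23/20 + M**2/20 + 3*M/4) = -23/20 - 21/M + M**2/20 + 3*M/4)
V(h) = -(-420 + (-2 - 3*h)*(-53 + (-2 - 3*h)**2 - 45*h))/(20*(-2 - 3*h)) (V(h) = -(-420 + (-2 + h*(-3))*(-23 + (-2 + h*(-3))**2 + 15*(-2 + h*(-3))))/(20*(-2 + h*(-3))) = -(-420 + (-2 - 3*h)*(-23 + (-2 - 3*h)**2 + 15*(-2 - 3*h)))/(20*(-2 - 3*h)) = -(-420 + (-2 - 3*h)*(-23 + (-2 - 3*h)**2 + (-30 - 45*h)))/(20*(-2 - 3*h)) = -(-420 + (-2 - 3*h)*(-53 + (-2 - 3*h)**2 - 45*h))/(20*(-2 - 3*h)))
-2687376 + V(N) = -2687376 + (-322 - 27*(-1655)**3 + 81*(-1655)**2 + 213*(-1655))/(20*(2 + 3*(-1655))) = -2687376 + (-322 - 27*(-4533086375) + 81*2739025 - 352515)/(20*(2 - 4965)) = -2687376 + (1/20)*(-322 + 122393332125 + 221861025 - 352515)/(-4963) = -2687376 + (1/20)*(-1/4963)*122614840313 = -2687376 - 17516405759/14180 = -55623397439/14180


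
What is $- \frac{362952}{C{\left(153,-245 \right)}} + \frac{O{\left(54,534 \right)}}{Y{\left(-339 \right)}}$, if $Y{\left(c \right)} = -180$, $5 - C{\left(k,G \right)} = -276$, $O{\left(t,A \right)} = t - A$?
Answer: $- \frac{1086608}{843} \approx -1289.0$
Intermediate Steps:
$C{\left(k,G \right)} = 281$ ($C{\left(k,G \right)} = 5 - -276 = 5 + 276 = 281$)
$- \frac{362952}{C{\left(153,-245 \right)}} + \frac{O{\left(54,534 \right)}}{Y{\left(-339 \right)}} = - \frac{362952}{281} + \frac{54 - 534}{-180} = \left(-362952\right) \frac{1}{281} + \left(54 - 534\right) \left(- \frac{1}{180}\right) = - \frac{362952}{281} - - \frac{8}{3} = - \frac{362952}{281} + \frac{8}{3} = - \frac{1086608}{843}$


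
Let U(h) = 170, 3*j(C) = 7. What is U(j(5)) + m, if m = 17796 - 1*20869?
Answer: -2903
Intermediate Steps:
m = -3073 (m = 17796 - 20869 = -3073)
j(C) = 7/3 (j(C) = (1/3)*7 = 7/3)
U(j(5)) + m = 170 - 3073 = -2903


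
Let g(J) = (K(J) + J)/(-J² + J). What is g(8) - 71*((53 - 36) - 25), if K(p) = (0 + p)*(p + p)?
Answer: 3959/7 ≈ 565.57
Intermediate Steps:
K(p) = 2*p² (K(p) = p*(2*p) = 2*p²)
g(J) = (J + 2*J²)/(J - J²) (g(J) = (2*J² + J)/(-J² + J) = (J + 2*J²)/(J - J²))
g(8) - 71*((53 - 36) - 25) = (-1 - 2*8)/(-1 + 8) - 71*((53 - 36) - 25) = (-1 - 16)/7 - 71*(17 - 25) = (⅐)*(-17) - 71*(-8) = -17/7 + 568 = 3959/7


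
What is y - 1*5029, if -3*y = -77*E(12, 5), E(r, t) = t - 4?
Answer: -15010/3 ≈ -5003.3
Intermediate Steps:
E(r, t) = -4 + t
y = 77/3 (y = -(-77)*(-4 + 5)/3 = -(-77)/3 = -1/3*(-77) = 77/3 ≈ 25.667)
y - 1*5029 = 77/3 - 1*5029 = 77/3 - 5029 = -15010/3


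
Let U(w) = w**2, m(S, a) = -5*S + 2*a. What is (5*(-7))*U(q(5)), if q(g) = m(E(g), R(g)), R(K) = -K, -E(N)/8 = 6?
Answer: -1851500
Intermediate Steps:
E(N) = -48 (E(N) = -8*6 = -48)
q(g) = 240 - 2*g (q(g) = -5*(-48) + 2*(-g) = 240 - 2*g)
(5*(-7))*U(q(5)) = (5*(-7))*(240 - 2*5)**2 = -35*(240 - 10)**2 = -35*230**2 = -35*52900 = -1851500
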